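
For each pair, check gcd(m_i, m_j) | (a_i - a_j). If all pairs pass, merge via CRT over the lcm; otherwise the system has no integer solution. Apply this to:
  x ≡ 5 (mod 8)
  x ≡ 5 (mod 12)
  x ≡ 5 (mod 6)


Moduli 8, 12, 6 are not pairwise coprime, so CRT works modulo lcm(m_i) when all pairwise compatibility conditions hold.
Pairwise compatibility: gcd(m_i, m_j) must divide a_i - a_j for every pair.
Merge one congruence at a time:
  Start: x ≡ 5 (mod 8).
  Combine with x ≡ 5 (mod 12): gcd(8, 12) = 4; 5 - 5 = 0, which IS divisible by 4, so compatible.
    Write x = 5 + 8·t and substitute into x ≡ 5 (mod 12): 8·t ≡ 5 − 5 = 0 (mod 12).
    Divide the congruence (and modulus) by g = 4: 2·t ≡ 0 (mod 3).
    The inverse of 2 mod 3 is 2 (since 2·2 = 4 = 1·3 + 1), so t ≡ 2·0 = 0 ≡ 0 (mod 3).
    Then x = 5 + 8·0 = 5, valid modulo lcm(8, 12) = 24: x ≡ 5 (mod 24).
  Combine with x ≡ 5 (mod 6): gcd(24, 6) = 6; 5 - 5 = 0, which IS divisible by 6, so compatible.
    Write x = 5 + 24·t and substitute into x ≡ 5 (mod 6): 24·t ≡ 5 − 5 = 0 (mod 6).
    Divide the congruence (and modulus) by g = 6: 4·t ≡ 0 (mod 1).
    Modulo 1 every t works; take t = 0.
    Then x = 5 + 24·0 = 5, valid modulo lcm(24, 6) = 24: x ≡ 5 (mod 24).
Verify: 5 mod 8 = 5, 5 mod 12 = 5, 5 mod 6 = 5.

x ≡ 5 (mod 24).


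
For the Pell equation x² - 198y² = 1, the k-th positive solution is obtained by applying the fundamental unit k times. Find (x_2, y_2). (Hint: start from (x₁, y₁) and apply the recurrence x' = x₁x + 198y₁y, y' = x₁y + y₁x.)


Step 1: Find the fundamental solution (x₁, y₁) of x² - 198y² = 1.
  Expand √198 as a continued fraction. a₀ = ⌊√198⌋ = 14; iterate m_{k+1} = d_k·a_k − m_k, d_{k+1} = (198 − m_{k+1}²)/d_k, a_{k+1} = ⌊(a₀ + m_{k+1})/d_{k+1}⌋ (starting m₀ = 0, d₀ = 1), with convergents p_k = a_k·p_{k-1} + p_{k-2}, q_k = a_k·q_{k-1} + q_{k-2} (p₋₁ = 1, q₋₁ = 0):
  k = 0: a₀ = 14; p₀/q₀ = 14/1; p₀² − 198·q₀² = 196 − 198 = -2.
  k = 1: m = 14, d = 2, a = ⌊(14 + 14)/2⌋ = 14; p/q = (14·14 + 1)/(14·1 + 0) = 197/14; p² − 198·q² = 38809 − 38808 = 1.
  The first convergent with p² − 198·q² = 1 gives the fundamental solution (x₁, y₁) = (197, 14).
Step 2: Apply the recurrence (x_{n+1}, y_{n+1}) = (x₁x_n + 198y₁y_n, x₁y_n + y₁x_n) repeatedly.
  From (x_1, y_1) = (197, 14): x_2 = 197·197 + 198·14·14 = 77617; y_2 = 197·14 + 14·197 = 5516.
Step 3: Verify x_2² - 198·y_2² = 6024398689 - 6024398688 = 1 (should be 1). ✓

(x_1, y_1) = (197, 14); (x_2, y_2) = (77617, 5516).


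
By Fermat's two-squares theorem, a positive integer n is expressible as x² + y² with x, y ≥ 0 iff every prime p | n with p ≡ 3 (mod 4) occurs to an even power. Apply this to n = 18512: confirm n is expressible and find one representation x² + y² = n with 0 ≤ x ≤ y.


Step 1: Factor n = 18512 = 2^4 · 13 · 89.
Step 2: Check the mod-4 condition on each prime factor: 2 = 2 (special); 13 ≡ 1 (mod 4), exponent 1; 89 ≡ 1 (mod 4), exponent 1.
All primes ≡ 3 (mod 4) appear to even exponent (or don't appear), so by the two-squares theorem n IS expressible as a sum of two squares.
Step 3: Build a representation. Group n = k² · m with k = 4 and m = 13 · 89 = 1157 (a product of primes ≡ 1 (mod 4)); a representation of m scales to one of n via (k·x)² + (k·y)² = k²(x² + y²). Each prime p ≡ 1 (mod 4) is itself a sum of two squares; find a² by testing p − a² for a perfect square:
  13: 13 − 1² = 12, 13 − 2² = 9 = 3² ⇒ 13 = 2² + 3².
  89: 89 − 1² = 88, 89 − 2² = 85, 89 − 3² = 80, 89 − 4² = 73, 89 − 5² = 64 = 8² ⇒ 89 = 5² + 8².
  Combine using the Brahmagupta–Fibonacci identity (a² + b²)(c² + d²) = (ac − bd)² + (ad + bc)² = (ac + bd)² + (ad − bc)²:
  13 · 89 = 1157: from (2² + 3²)(5² + 8²), take (2·5 − 3·8, 2·8 + 3·5) = (10 − 24, 16 + 15) = (-14, 31); dropping signs (only squares matter) gives (14, 31); check 14² + 31² = 196 + 961 = 1157 ✓.
  Scale by k = 4: (4·14, 4·31) = (56, 124).
Step 4: Order so x ≤ y and verify: 56² + 124² = 3136 + 15376 = 18512 = n. ✓

n = 18512 = 56² + 124² (one valid representation with x ≤ y).


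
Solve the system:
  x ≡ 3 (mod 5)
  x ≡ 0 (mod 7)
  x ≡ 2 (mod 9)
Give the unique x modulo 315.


Moduli 5, 7, 9 are pairwise coprime; by CRT there is a unique solution modulo M = 5 · 7 · 9 = 315.
Solve pairwise, accumulating the modulus:
  Start with x ≡ 3 (mod 5).
  Combine with x ≡ 0 (mod 7): since gcd(5, 7) = 1, we get a unique residue mod 35.
    Write x = 3 + 5·t and substitute into x ≡ 0 (mod 7): 5·t ≡ 0 − 3 = -3 (mod 7).
    Reduce coefficients mod 7: 5·t ≡ 4 (mod 7).
    The inverse of 5 mod 7 is 3 (since 5·3 = 15 = 2·7 + 1), so t ≡ 3·4 = 12 ≡ 5 (mod 7).
    Then x = 3 + 5·5 = 28, valid modulo lcm(5, 7) = 35: x ≡ 28 (mod 35).
  Combine with x ≡ 2 (mod 9): since gcd(35, 9) = 1, we get a unique residue mod 315.
    Write x = 28 + 35·t and substitute into x ≡ 2 (mod 9): 35·t ≡ 2 − 28 = -26 (mod 9).
    Reduce coefficients mod 9: 8·t ≡ 1 (mod 9).
    The inverse of 8 mod 9 is 8 (since 8·8 = 64 = 7·9 + 1), so t ≡ 8·1 = 8 ≡ 8 (mod 9).
    Then x = 28 + 35·8 = 308, valid modulo lcm(35, 9) = 315: x ≡ 308 (mod 315).
Verify: 308 mod 5 = 3 ✓, 308 mod 7 = 0 ✓, 308 mod 9 = 2 ✓.

x ≡ 308 (mod 315).


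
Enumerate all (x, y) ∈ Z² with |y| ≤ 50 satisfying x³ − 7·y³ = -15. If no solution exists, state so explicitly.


The equation is x³ - 7y³ = -15. For fixed y, x³ = 7·y³ − 15, so a solution requires the RHS to be a perfect cube.
Strategy: iterate y from -50 to 50, compute RHS = 7·y³ − 15, and check whether it is a (positive or negative) perfect cube.
Check small values of y:
  y = 0: RHS = -15 is not a perfect cube.
  y = 1: RHS = -8 = (-2)³ ⇒ x = -2 works.
  y = -1: RHS = -22 is not a perfect cube.
  y = 2: RHS = 41 is not a perfect cube.
  y = -2: RHS = -71 is not a perfect cube.
  y = 3: RHS = 174 is not a perfect cube.
  y = -3: RHS = -204 is not a perfect cube.
Continuing, at y = -23: RHS = -85184 = (-44)³ ⇒ x = -44 works.
Searching the remaining y in |y| ≤ 50 finds no further solutions.
Collected solutions: (-2, 1), (-44, -23).

Solutions (with |y| ≤ 50): (-2, 1), (-44, -23).


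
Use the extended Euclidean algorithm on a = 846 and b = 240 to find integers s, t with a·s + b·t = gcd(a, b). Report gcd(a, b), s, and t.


Euclidean algorithm on (846, 240) — divide until remainder is 0:
  846 = 3 · 240 + 126
  240 = 1 · 126 + 114
  126 = 1 · 114 + 12
  114 = 9 · 12 + 6
  12 = 2 · 6 + 0
gcd(846, 240) = 6.
Track Bezout coefficients alongside the remainders: start with r₀ = 846 = a·1 + b·0 (s = 1, t = 0) and r₁ = 240 = a·0 + b·1 (s = 0, t = 1); each new remainder r_{k+1} = r_{k-1} − q_k·r_k inherits s_{k+1} = s_{k-1} − q_k·s_k, t_{k+1} = t_{k-1} − q_k·t_k, so r_k = a·s_k + b·t_k at every step:
  q = 3: r = 126, s = 1 − 3·0 = 1, t = 0 − 3·1 = -3  (check: 846·1 + 240·(-3) = 126)
  q = 1: r = 114, s = 0 − 1·1 = -1, t = 1 − 1·(-3) = 4  (check: 846·(-1) + 240·4 = 114)
  q = 1: r = 12, s = 1 − 1·(-1) = 2, t = -3 − 1·4 = -7  (check: 846·2 + 240·(-7) = 12)
  q = 9: r = 6, s = -1 − 9·2 = -19, t = 4 − 9·(-7) = 67  (check: 846·(-19) + 240·67 = 6)
The row with r = 6 (the gcd) gives the Bezout coefficients s = -19, t = 67.
Result: 846 · (-19) + 240 · (67) = 6.

gcd(846, 240) = 6; s = -19, t = 67 (check: 846·(-19) + 240·67 = 6).


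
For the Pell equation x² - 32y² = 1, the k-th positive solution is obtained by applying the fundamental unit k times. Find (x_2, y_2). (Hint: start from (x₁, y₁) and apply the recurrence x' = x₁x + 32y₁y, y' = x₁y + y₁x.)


Step 1: Find the fundamental solution (x₁, y₁) of x² - 32y² = 1.
  Expand √32 as a continued fraction. a₀ = ⌊√32⌋ = 5; iterate m_{k+1} = d_k·a_k − m_k, d_{k+1} = (32 − m_{k+1}²)/d_k, a_{k+1} = ⌊(a₀ + m_{k+1})/d_{k+1}⌋ (starting m₀ = 0, d₀ = 1), with convergents p_k = a_k·p_{k-1} + p_{k-2}, q_k = a_k·q_{k-1} + q_{k-2} (p₋₁ = 1, q₋₁ = 0):
  k = 0: a₀ = 5; p₀/q₀ = 5/1; p₀² − 32·q₀² = 25 − 32 = -7.
  k = 1: m = 5, d = 7, a = ⌊(5 + 5)/7⌋ = 1; p/q = (1·5 + 1)/(1·1 + 0) = 6/1; p² − 32·q² = 36 − 32 = 4.
  k = 2: m = 2, d = 4, a = ⌊(5 + 2)/4⌋ = 1; p/q = (1·6 + 5)/(1·1 + 1) = 11/2; p² − 32·q² = 121 − 128 = -7.
  k = 3: m = 2, d = 7, a = ⌊(5 + 2)/7⌋ = 1; p/q = (1·11 + 6)/(1·2 + 1) = 17/3; p² − 32·q² = 289 − 288 = 1.
  The first convergent with p² − 32·q² = 1 gives the fundamental solution (x₁, y₁) = (17, 3).
Step 2: Apply the recurrence (x_{n+1}, y_{n+1}) = (x₁x_n + 32y₁y_n, x₁y_n + y₁x_n) repeatedly.
  From (x_1, y_1) = (17, 3): x_2 = 17·17 + 32·3·3 = 577; y_2 = 17·3 + 3·17 = 102.
Step 3: Verify x_2² - 32·y_2² = 332929 - 332928 = 1 (should be 1). ✓

(x_1, y_1) = (17, 3); (x_2, y_2) = (577, 102).


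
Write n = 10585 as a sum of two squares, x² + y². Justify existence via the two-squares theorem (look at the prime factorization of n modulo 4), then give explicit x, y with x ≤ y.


Step 1: Factor n = 10585 = 5 · 29 · 73.
Step 2: Check the mod-4 condition on each prime factor: 5 ≡ 1 (mod 4), exponent 1; 29 ≡ 1 (mod 4), exponent 1; 73 ≡ 1 (mod 4), exponent 1.
All primes ≡ 3 (mod 4) appear to even exponent (or don't appear), so by the two-squares theorem n IS expressible as a sum of two squares.
Step 3: Build a representation. Here n = 5 · 29 · 73 is a product of primes ≡ 1 (mod 4). Each prime p ≡ 1 (mod 4) is itself a sum of two squares; find a² by testing p − a² for a perfect square:
  5: 5 − 1² = 4 = 2² ⇒ 5 = 1² + 2².
  29: 29 − 1² = 28, 29 − 2² = 25 = 5² ⇒ 29 = 2² + 5².
  73: 73 − 1² = 72, 73 − 2² = 69, 73 − 3² = 64 = 8² ⇒ 73 = 3² + 8².
  Combine using the Brahmagupta–Fibonacci identity (a² + b²)(c² + d²) = (ac − bd)² + (ad + bc)² = (ac + bd)² + (ad − bc)²:
  5 · 29 = 145: from (1² + 2²)(2² + 5²), take (1·2 − 2·5, 1·5 + 2·2) = (2 − 10, 5 + 4) = (-8, 9); dropping signs (only squares matter) gives (8, 9); check 8² + 9² = 64 + 81 = 145 ✓.
  145 · 73 = 10585: from (8² + 9²)(3² + 8²), take (8·3 − 9·8, 8·8 + 9·3) = (24 − 72, 64 + 27) = (-48, 91); dropping signs (only squares matter) gives (48, 91); check 48² + 91² = 2304 + 8281 = 10585 ✓.
Step 4: Order so x ≤ y and verify: 48² + 91² = 2304 + 8281 = 10585 = n. ✓

n = 10585 = 48² + 91² (one valid representation with x ≤ y).


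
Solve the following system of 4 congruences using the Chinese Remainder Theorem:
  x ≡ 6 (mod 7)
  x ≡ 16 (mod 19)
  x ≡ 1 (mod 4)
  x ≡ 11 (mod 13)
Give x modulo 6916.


Product of moduli M = 7 · 19 · 4 · 13 = 6916.
Merge one congruence at a time:
  Start: x ≡ 6 (mod 7).
  Combine with x ≡ 16 (mod 19); new modulus lcm = 133.
    Write x = 6 + 7·t and substitute into x ≡ 16 (mod 19): 7·t ≡ 16 − 6 = 10 (mod 19).
    The inverse of 7 mod 19 is 11 (since 7·11 = 77 = 4·19 + 1), so t ≡ 11·10 = 110 ≡ 15 (mod 19).
    Then x = 6 + 7·15 = 111, valid modulo lcm(7, 19) = 133: x ≡ 111 (mod 133).
  Combine with x ≡ 1 (mod 4); new modulus lcm = 532.
    Write x = 111 + 133·t and substitute into x ≡ 1 (mod 4): 133·t ≡ 1 − 111 = -110 (mod 4).
    Reduce coefficients mod 4: 1·t ≡ 2 (mod 4).
    So t ≡ 2 (mod 4).
    Then x = 111 + 133·2 = 377, valid modulo lcm(133, 4) = 532: x ≡ 377 (mod 532).
  Combine with x ≡ 11 (mod 13); new modulus lcm = 6916.
    Write x = 377 + 532·t and substitute into x ≡ 11 (mod 13): 532·t ≡ 11 − 377 = -366 (mod 13).
    Reduce coefficients mod 13: 12·t ≡ 11 (mod 13).
    The inverse of 12 mod 13 is 12 (since 12·12 = 144 = 11·13 + 1), so t ≡ 12·11 = 132 ≡ 2 (mod 13).
    Then x = 377 + 532·2 = 1441, valid modulo lcm(532, 13) = 6916: x ≡ 1441 (mod 6916).
Verify against each original: 1441 mod 7 = 6, 1441 mod 19 = 16, 1441 mod 4 = 1, 1441 mod 13 = 11.

x ≡ 1441 (mod 6916).


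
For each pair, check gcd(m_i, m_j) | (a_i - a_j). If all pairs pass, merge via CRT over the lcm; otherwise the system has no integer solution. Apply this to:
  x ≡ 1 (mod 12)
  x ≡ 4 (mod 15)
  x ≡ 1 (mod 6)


Moduli 12, 15, 6 are not pairwise coprime, so CRT works modulo lcm(m_i) when all pairwise compatibility conditions hold.
Pairwise compatibility: gcd(m_i, m_j) must divide a_i - a_j for every pair.
Merge one congruence at a time:
  Start: x ≡ 1 (mod 12).
  Combine with x ≡ 4 (mod 15): gcd(12, 15) = 3; 4 - 1 = 3, which IS divisible by 3, so compatible.
    Write x = 1 + 12·t and substitute into x ≡ 4 (mod 15): 12·t ≡ 4 − 1 = 3 (mod 15).
    Divide the congruence (and modulus) by g = 3: 4·t ≡ 1 (mod 5).
    The inverse of 4 mod 5 is 4 (since 4·4 = 16 = 3·5 + 1), so t ≡ 4·1 = 4 ≡ 4 (mod 5).
    Then x = 1 + 12·4 = 49, valid modulo lcm(12, 15) = 60: x ≡ 49 (mod 60).
  Combine with x ≡ 1 (mod 6): gcd(60, 6) = 6; 1 - 49 = -48, which IS divisible by 6, so compatible.
    Write x = 49 + 60·t and substitute into x ≡ 1 (mod 6): 60·t ≡ 1 − 49 = -48 (mod 6).
    Divide the congruence (and modulus) by g = 6: 10·t ≡ -8 (mod 1).
    Modulo 1 every t works; take t = 0.
    Then x = 49 + 60·0 = 49, valid modulo lcm(60, 6) = 60: x ≡ 49 (mod 60).
Verify: 49 mod 12 = 1, 49 mod 15 = 4, 49 mod 6 = 1.

x ≡ 49 (mod 60).


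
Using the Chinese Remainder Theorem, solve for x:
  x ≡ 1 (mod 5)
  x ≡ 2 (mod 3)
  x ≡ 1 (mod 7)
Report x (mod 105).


Moduli 5, 3, 7 are pairwise coprime; by CRT there is a unique solution modulo M = 5 · 3 · 7 = 105.
Solve pairwise, accumulating the modulus:
  Start with x ≡ 1 (mod 5).
  Combine with x ≡ 2 (mod 3): since gcd(5, 3) = 1, we get a unique residue mod 15.
    Write x = 1 + 5·t and substitute into x ≡ 2 (mod 3): 5·t ≡ 2 − 1 = 1 (mod 3).
    Reduce coefficients mod 3: 2·t ≡ 1 (mod 3).
    The inverse of 2 mod 3 is 2 (since 2·2 = 4 = 1·3 + 1), so t ≡ 2·1 = 2 ≡ 2 (mod 3).
    Then x = 1 + 5·2 = 11, valid modulo lcm(5, 3) = 15: x ≡ 11 (mod 15).
  Combine with x ≡ 1 (mod 7): since gcd(15, 7) = 1, we get a unique residue mod 105.
    Write x = 11 + 15·t and substitute into x ≡ 1 (mod 7): 15·t ≡ 1 − 11 = -10 (mod 7).
    Reduce coefficients mod 7: 1·t ≡ 4 (mod 7).
    So t ≡ 4 (mod 7).
    Then x = 11 + 15·4 = 71, valid modulo lcm(15, 7) = 105: x ≡ 71 (mod 105).
Verify: 71 mod 5 = 1 ✓, 71 mod 3 = 2 ✓, 71 mod 7 = 1 ✓.

x ≡ 71 (mod 105).


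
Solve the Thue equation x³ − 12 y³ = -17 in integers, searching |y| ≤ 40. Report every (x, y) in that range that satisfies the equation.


The equation is x³ - 12y³ = -17. For fixed y, x³ = 12·y³ − 17, so a solution requires the RHS to be a perfect cube.
Strategy: iterate y from -40 to 40, compute RHS = 12·y³ − 17, and check whether it is a (positive or negative) perfect cube.
Check small values of y:
  y = 0: RHS = -17 is not a perfect cube.
  y = 1: RHS = -5 is not a perfect cube.
  y = -1: RHS = -29 is not a perfect cube.
  y = 2: RHS = 79 is not a perfect cube.
  y = -2: RHS = -113 is not a perfect cube.
  y = 3: RHS = 307 is not a perfect cube.
  y = -3: RHS = -341 is not a perfect cube.
Continuing the search up to |y| = 40 finds no solutions either.
No (x, y) in the scanned range satisfies the equation.

No integer solutions with |y| ≤ 40.


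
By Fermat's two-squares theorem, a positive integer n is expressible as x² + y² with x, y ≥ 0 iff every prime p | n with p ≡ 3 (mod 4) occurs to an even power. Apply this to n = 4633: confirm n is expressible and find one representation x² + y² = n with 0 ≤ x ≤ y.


Step 1: Factor n = 4633 = 41 · 113.
Step 2: Check the mod-4 condition on each prime factor: 41 ≡ 1 (mod 4), exponent 1; 113 ≡ 1 (mod 4), exponent 1.
All primes ≡ 3 (mod 4) appear to even exponent (or don't appear), so by the two-squares theorem n IS expressible as a sum of two squares.
Step 3: Build a representation. Here n = 41 · 113 is a product of primes ≡ 1 (mod 4). Each prime p ≡ 1 (mod 4) is itself a sum of two squares; find a² by testing p − a² for a perfect square:
  41: 41 − 1² = 40, 41 − 2² = 37, 41 − 3² = 32, 41 − 4² = 25 = 5² ⇒ 41 = 4² + 5².
  113: 113 − 1² = 112, 113 − 2² = 109, 113 − 3² = 104, 113 − 4² = 97, 113 − 5² = 88, 113 − 6² = 77, 113 − 7² = 64 = 8² ⇒ 113 = 7² + 8².
  Combine using the Brahmagupta–Fibonacci identity (a² + b²)(c² + d²) = (ac − bd)² + (ad + bc)² = (ac + bd)² + (ad − bc)²:
  41 · 113 = 4633: from (4² + 5²)(7² + 8²), take (4·7 − 5·8, 4·8 + 5·7) = (28 − 40, 32 + 35) = (-12, 67); dropping signs (only squares matter) gives (12, 67); check 12² + 67² = 144 + 4489 = 4633 ✓.
Step 4: Order so x ≤ y and verify: 12² + 67² = 144 + 4489 = 4633 = n. ✓

n = 4633 = 12² + 67² (one valid representation with x ≤ y).


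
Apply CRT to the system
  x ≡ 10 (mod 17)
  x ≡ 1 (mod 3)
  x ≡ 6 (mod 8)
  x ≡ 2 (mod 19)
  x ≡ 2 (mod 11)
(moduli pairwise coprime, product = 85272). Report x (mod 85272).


Product of moduli M = 17 · 3 · 8 · 19 · 11 = 85272.
Merge one congruence at a time:
  Start: x ≡ 10 (mod 17).
  Combine with x ≡ 1 (mod 3); new modulus lcm = 51.
    Write x = 10 + 17·t and substitute into x ≡ 1 (mod 3): 17·t ≡ 1 − 10 = -9 (mod 3).
    Reduce coefficients mod 3: 2·t ≡ 0 (mod 3).
    The inverse of 2 mod 3 is 2 (since 2·2 = 4 = 1·3 + 1), so t ≡ 2·0 = 0 ≡ 0 (mod 3).
    Then x = 10 + 17·0 = 10, valid modulo lcm(17, 3) = 51: x ≡ 10 (mod 51).
  Combine with x ≡ 6 (mod 8); new modulus lcm = 408.
    Write x = 10 + 51·t and substitute into x ≡ 6 (mod 8): 51·t ≡ 6 − 10 = -4 (mod 8).
    Reduce coefficients mod 8: 3·t ≡ 4 (mod 8).
    The inverse of 3 mod 8 is 3 (since 3·3 = 9 = 1·8 + 1), so t ≡ 3·4 = 12 ≡ 4 (mod 8).
    Then x = 10 + 51·4 = 214, valid modulo lcm(51, 8) = 408: x ≡ 214 (mod 408).
  Combine with x ≡ 2 (mod 19); new modulus lcm = 7752.
    Write x = 214 + 408·t and substitute into x ≡ 2 (mod 19): 408·t ≡ 2 − 214 = -212 (mod 19).
    Reduce coefficients mod 19: 9·t ≡ 16 (mod 19).
    The inverse of 9 mod 19 is 17 (since 9·17 = 153 = 8·19 + 1), so t ≡ 17·16 = 272 ≡ 6 (mod 19).
    Then x = 214 + 408·6 = 2662, valid modulo lcm(408, 19) = 7752: x ≡ 2662 (mod 7752).
  Combine with x ≡ 2 (mod 11); new modulus lcm = 85272.
    Write x = 2662 + 7752·t and substitute into x ≡ 2 (mod 11): 7752·t ≡ 2 − 2662 = -2660 (mod 11).
    Reduce coefficients mod 11: 8·t ≡ 2 (mod 11).
    The inverse of 8 mod 11 is 7 (since 8·7 = 56 = 5·11 + 1), so t ≡ 7·2 = 14 ≡ 3 (mod 11).
    Then x = 2662 + 7752·3 = 25918, valid modulo lcm(7752, 11) = 85272: x ≡ 25918 (mod 85272).
Verify against each original: 25918 mod 17 = 10, 25918 mod 3 = 1, 25918 mod 8 = 6, 25918 mod 19 = 2, 25918 mod 11 = 2.

x ≡ 25918 (mod 85272).


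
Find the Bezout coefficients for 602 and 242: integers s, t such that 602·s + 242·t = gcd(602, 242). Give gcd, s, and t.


Euclidean algorithm on (602, 242) — divide until remainder is 0:
  602 = 2 · 242 + 118
  242 = 2 · 118 + 6
  118 = 19 · 6 + 4
  6 = 1 · 4 + 2
  4 = 2 · 2 + 0
gcd(602, 242) = 2.
Track Bezout coefficients alongside the remainders: start with r₀ = 602 = a·1 + b·0 (s = 1, t = 0) and r₁ = 242 = a·0 + b·1 (s = 0, t = 1); each new remainder r_{k+1} = r_{k-1} − q_k·r_k inherits s_{k+1} = s_{k-1} − q_k·s_k, t_{k+1} = t_{k-1} − q_k·t_k, so r_k = a·s_k + b·t_k at every step:
  q = 2: r = 118, s = 1 − 2·0 = 1, t = 0 − 2·1 = -2  (check: 602·1 + 242·(-2) = 118)
  q = 2: r = 6, s = 0 − 2·1 = -2, t = 1 − 2·(-2) = 5  (check: 602·(-2) + 242·5 = 6)
  q = 19: r = 4, s = 1 − 19·(-2) = 39, t = -2 − 19·5 = -97  (check: 602·39 + 242·(-97) = 4)
  q = 1: r = 2, s = -2 − 1·39 = -41, t = 5 − 1·(-97) = 102  (check: 602·(-41) + 242·102 = 2)
The row with r = 2 (the gcd) gives the Bezout coefficients s = -41, t = 102.
Result: 602 · (-41) + 242 · (102) = 2.

gcd(602, 242) = 2; s = -41, t = 102 (check: 602·(-41) + 242·102 = 2).


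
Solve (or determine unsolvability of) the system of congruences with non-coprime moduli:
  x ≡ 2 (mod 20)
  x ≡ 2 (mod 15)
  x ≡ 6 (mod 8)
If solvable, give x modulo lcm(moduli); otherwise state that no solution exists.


Moduli 20, 15, 8 are not pairwise coprime, so CRT works modulo lcm(m_i) when all pairwise compatibility conditions hold.
Pairwise compatibility: gcd(m_i, m_j) must divide a_i - a_j for every pair.
Merge one congruence at a time:
  Start: x ≡ 2 (mod 20).
  Combine with x ≡ 2 (mod 15): gcd(20, 15) = 5; 2 - 2 = 0, which IS divisible by 5, so compatible.
    Write x = 2 + 20·t and substitute into x ≡ 2 (mod 15): 20·t ≡ 2 − 2 = 0 (mod 15).
    Divide the congruence (and modulus) by g = 5: 4·t ≡ 0 (mod 3).
    Reduce coefficients mod 3: 1·t ≡ 0 (mod 3).
    So t ≡ 0 (mod 3).
    Then x = 2 + 20·0 = 2, valid modulo lcm(20, 15) = 60: x ≡ 2 (mod 60).
  Combine with x ≡ 6 (mod 8): gcd(60, 8) = 4; 6 - 2 = 4, which IS divisible by 4, so compatible.
    Write x = 2 + 60·t and substitute into x ≡ 6 (mod 8): 60·t ≡ 6 − 2 = 4 (mod 8).
    Divide the congruence (and modulus) by g = 4: 15·t ≡ 1 (mod 2).
    Reduce coefficients mod 2: 1·t ≡ 1 (mod 2).
    So t ≡ 1 (mod 2).
    Then x = 2 + 60·1 = 62, valid modulo lcm(60, 8) = 120: x ≡ 62 (mod 120).
Verify: 62 mod 20 = 2, 62 mod 15 = 2, 62 mod 8 = 6.

x ≡ 62 (mod 120).


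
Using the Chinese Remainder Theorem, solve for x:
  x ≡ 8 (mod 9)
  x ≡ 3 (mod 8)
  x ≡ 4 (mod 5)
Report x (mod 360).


Moduli 9, 8, 5 are pairwise coprime; by CRT there is a unique solution modulo M = 9 · 8 · 5 = 360.
Solve pairwise, accumulating the modulus:
  Start with x ≡ 8 (mod 9).
  Combine with x ≡ 3 (mod 8): since gcd(9, 8) = 1, we get a unique residue mod 72.
    Write x = 8 + 9·t and substitute into x ≡ 3 (mod 8): 9·t ≡ 3 − 8 = -5 (mod 8).
    Reduce coefficients mod 8: 1·t ≡ 3 (mod 8).
    So t ≡ 3 (mod 8).
    Then x = 8 + 9·3 = 35, valid modulo lcm(9, 8) = 72: x ≡ 35 (mod 72).
  Combine with x ≡ 4 (mod 5): since gcd(72, 5) = 1, we get a unique residue mod 360.
    Write x = 35 + 72·t and substitute into x ≡ 4 (mod 5): 72·t ≡ 4 − 35 = -31 (mod 5).
    Reduce coefficients mod 5: 2·t ≡ 4 (mod 5).
    The inverse of 2 mod 5 is 3 (since 2·3 = 6 = 1·5 + 1), so t ≡ 3·4 = 12 ≡ 2 (mod 5).
    Then x = 35 + 72·2 = 179, valid modulo lcm(72, 5) = 360: x ≡ 179 (mod 360).
Verify: 179 mod 9 = 8 ✓, 179 mod 8 = 3 ✓, 179 mod 5 = 4 ✓.

x ≡ 179 (mod 360).


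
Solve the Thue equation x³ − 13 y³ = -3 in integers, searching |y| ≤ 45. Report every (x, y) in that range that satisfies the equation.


The equation is x³ - 13y³ = -3. For fixed y, x³ = 13·y³ − 3, so a solution requires the RHS to be a perfect cube.
Strategy: iterate y from -45 to 45, compute RHS = 13·y³ − 3, and check whether it is a (positive or negative) perfect cube.
Check small values of y:
  y = 0: RHS = -3 is not a perfect cube.
  y = 1: RHS = 10 is not a perfect cube.
  y = -1: RHS = -16 is not a perfect cube.
  y = 2: RHS = 101 is not a perfect cube.
  y = -2: RHS = -107 is not a perfect cube.
  y = 3: RHS = 348 is not a perfect cube.
  y = -3: RHS = -354 is not a perfect cube.
Continuing the search up to |y| = 45 finds no solutions either.
No (x, y) in the scanned range satisfies the equation.

No integer solutions with |y| ≤ 45.


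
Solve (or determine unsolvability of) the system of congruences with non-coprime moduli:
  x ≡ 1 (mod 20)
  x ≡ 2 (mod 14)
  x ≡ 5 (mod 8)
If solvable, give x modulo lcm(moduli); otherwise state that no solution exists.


Moduli 20, 14, 8 are not pairwise coprime, so CRT works modulo lcm(m_i) when all pairwise compatibility conditions hold.
Pairwise compatibility: gcd(m_i, m_j) must divide a_i - a_j for every pair.
Merge one congruence at a time:
  Start: x ≡ 1 (mod 20).
  Combine with x ≡ 2 (mod 14): gcd(20, 14) = 2, and 2 - 1 = 1 is NOT divisible by 2.
    ⇒ system is inconsistent (no integer solution).

No solution (the system is inconsistent).


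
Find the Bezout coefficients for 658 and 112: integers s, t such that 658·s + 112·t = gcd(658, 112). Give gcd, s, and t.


Euclidean algorithm on (658, 112) — divide until remainder is 0:
  658 = 5 · 112 + 98
  112 = 1 · 98 + 14
  98 = 7 · 14 + 0
gcd(658, 112) = 14.
Track Bezout coefficients alongside the remainders: start with r₀ = 658 = a·1 + b·0 (s = 1, t = 0) and r₁ = 112 = a·0 + b·1 (s = 0, t = 1); each new remainder r_{k+1} = r_{k-1} − q_k·r_k inherits s_{k+1} = s_{k-1} − q_k·s_k, t_{k+1} = t_{k-1} − q_k·t_k, so r_k = a·s_k + b·t_k at every step:
  q = 5: r = 98, s = 1 − 5·0 = 1, t = 0 − 5·1 = -5  (check: 658·1 + 112·(-5) = 98)
  q = 1: r = 14, s = 0 − 1·1 = -1, t = 1 − 1·(-5) = 6  (check: 658·(-1) + 112·6 = 14)
The row with r = 14 (the gcd) gives the Bezout coefficients s = -1, t = 6.
Result: 658 · (-1) + 112 · (6) = 14.

gcd(658, 112) = 14; s = -1, t = 6 (check: 658·(-1) + 112·6 = 14).


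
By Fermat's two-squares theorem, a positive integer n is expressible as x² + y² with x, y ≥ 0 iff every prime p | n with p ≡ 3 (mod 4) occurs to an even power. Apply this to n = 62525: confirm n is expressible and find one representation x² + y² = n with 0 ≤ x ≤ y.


Step 1: Factor n = 62525 = 5^2 · 41 · 61.
Step 2: Check the mod-4 condition on each prime factor: 5 ≡ 1 (mod 4), exponent 2; 41 ≡ 1 (mod 4), exponent 1; 61 ≡ 1 (mod 4), exponent 1.
All primes ≡ 3 (mod 4) appear to even exponent (or don't appear), so by the two-squares theorem n IS expressible as a sum of two squares.
Step 3: Build a representation. Group n = k² · m with k = 5 and m = 41 · 61 = 2501 (a product of primes ≡ 1 (mod 4)); a representation of m scales to one of n via (k·x)² + (k·y)² = k²(x² + y²). Each prime p ≡ 1 (mod 4) is itself a sum of two squares; find a² by testing p − a² for a perfect square:
  41: 41 − 1² = 40, 41 − 2² = 37, 41 − 3² = 32, 41 − 4² = 25 = 5² ⇒ 41 = 4² + 5².
  61: 61 − 1² = 60, 61 − 2² = 57, 61 − 3² = 52, 61 − 4² = 45, 61 − 5² = 36 = 6² ⇒ 61 = 5² + 6².
  Combine using the Brahmagupta–Fibonacci identity (a² + b²)(c² + d²) = (ac − bd)² + (ad + bc)² = (ac + bd)² + (ad − bc)²:
  41 · 61 = 2501: from (4² + 5²)(5² + 6²), take (4·5 − 5·6, 4·6 + 5·5) = (20 − 30, 24 + 25) = (-10, 49); dropping signs (only squares matter) gives (10, 49); check 10² + 49² = 100 + 2401 = 2501 ✓.
  Scale by k = 5: (5·10, 5·49) = (50, 245).
Step 4: Order so x ≤ y and verify: 50² + 245² = 2500 + 60025 = 62525 = n. ✓

n = 62525 = 50² + 245² (one valid representation with x ≤ y).


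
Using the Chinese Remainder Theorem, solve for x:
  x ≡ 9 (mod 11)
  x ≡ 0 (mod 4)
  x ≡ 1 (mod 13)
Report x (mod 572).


Moduli 11, 4, 13 are pairwise coprime; by CRT there is a unique solution modulo M = 11 · 4 · 13 = 572.
Solve pairwise, accumulating the modulus:
  Start with x ≡ 9 (mod 11).
  Combine with x ≡ 0 (mod 4): since gcd(11, 4) = 1, we get a unique residue mod 44.
    Write x = 9 + 11·t and substitute into x ≡ 0 (mod 4): 11·t ≡ 0 − 9 = -9 (mod 4).
    Reduce coefficients mod 4: 3·t ≡ 3 (mod 4).
    The inverse of 3 mod 4 is 3 (since 3·3 = 9 = 2·4 + 1), so t ≡ 3·3 = 9 ≡ 1 (mod 4).
    Then x = 9 + 11·1 = 20, valid modulo lcm(11, 4) = 44: x ≡ 20 (mod 44).
  Combine with x ≡ 1 (mod 13): since gcd(44, 13) = 1, we get a unique residue mod 572.
    Write x = 20 + 44·t and substitute into x ≡ 1 (mod 13): 44·t ≡ 1 − 20 = -19 (mod 13).
    Reduce coefficients mod 13: 5·t ≡ 7 (mod 13).
    The inverse of 5 mod 13 is 8 (since 5·8 = 40 = 3·13 + 1), so t ≡ 8·7 = 56 ≡ 4 (mod 13).
    Then x = 20 + 44·4 = 196, valid modulo lcm(44, 13) = 572: x ≡ 196 (mod 572).
Verify: 196 mod 11 = 9 ✓, 196 mod 4 = 0 ✓, 196 mod 13 = 1 ✓.

x ≡ 196 (mod 572).


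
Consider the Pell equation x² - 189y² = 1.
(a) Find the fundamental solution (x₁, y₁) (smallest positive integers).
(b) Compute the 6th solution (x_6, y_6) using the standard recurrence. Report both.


Step 1: Find the fundamental solution (x₁, y₁) of x² - 189y² = 1.
  Expand √189 as a continued fraction. a₀ = ⌊√189⌋ = 13; iterate m_{k+1} = d_k·a_k − m_k, d_{k+1} = (189 − m_{k+1}²)/d_k, a_{k+1} = ⌊(a₀ + m_{k+1})/d_{k+1}⌋ (starting m₀ = 0, d₀ = 1), with convergents p_k = a_k·p_{k-1} + p_{k-2}, q_k = a_k·q_{k-1} + q_{k-2} (p₋₁ = 1, q₋₁ = 0):
  k = 0: a₀ = 13; p₀/q₀ = 13/1; p₀² − 189·q₀² = 169 − 189 = -20.
  k = 1: m = 13, d = 20, a = ⌊(13 + 13)/20⌋ = 1; p/q = (1·13 + 1)/(1·1 + 0) = 14/1; p² − 189·q² = 196 − 189 = 7.
  k = 2: m = 7, d = 7, a = ⌊(13 + 7)/7⌋ = 2; p/q = (2·14 + 13)/(2·1 + 1) = 41/3; p² − 189·q² = 1681 − 1701 = -20.
  k = 3: m = 7, d = 20, a = ⌊(13 + 7)/20⌋ = 1; p/q = (1·41 + 14)/(1·3 + 1) = 55/4; p² − 189·q² = 3025 − 3024 = 1.
  The first convergent with p² − 189·q² = 1 gives the fundamental solution (x₁, y₁) = (55, 4).
Step 2: Apply the recurrence (x_{n+1}, y_{n+1}) = (x₁x_n + 189y₁y_n, x₁y_n + y₁x_n) repeatedly.
  From (x_1, y_1) = (55, 4): x_2 = 55·55 + 189·4·4 = 6049; y_2 = 55·4 + 4·55 = 440.
  From (x_2, y_2) = (6049, 440): x_3 = 55·6049 + 189·4·440 = 665335; y_3 = 55·440 + 4·6049 = 48396.
  From (x_3, y_3) = (665335, 48396): x_4 = 55·665335 + 189·4·48396 = 73180801; y_4 = 55·48396 + 4·665335 = 5323120.
  From (x_4, y_4) = (73180801, 5323120): x_5 = 55·73180801 + 189·4·5323120 = 8049222775; y_5 = 55·5323120 + 4·73180801 = 585494804.
  From (x_5, y_5) = (8049222775, 585494804): x_6 = 55·8049222775 + 189·4·585494804 = 885341324449; y_6 = 55·585494804 + 4·8049222775 = 64399105320.
Step 3: Verify x_6² - 189·y_6² = 783829260777109485153601 - 783829260777109485153600 = 1 (should be 1). ✓

(x_1, y_1) = (55, 4); (x_6, y_6) = (885341324449, 64399105320).


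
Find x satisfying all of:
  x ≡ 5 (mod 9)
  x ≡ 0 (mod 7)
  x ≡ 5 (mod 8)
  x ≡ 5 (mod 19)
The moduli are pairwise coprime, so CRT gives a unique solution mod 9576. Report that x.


Product of moduli M = 9 · 7 · 8 · 19 = 9576.
Merge one congruence at a time:
  Start: x ≡ 5 (mod 9).
  Combine with x ≡ 0 (mod 7); new modulus lcm = 63.
    Write x = 5 + 9·t and substitute into x ≡ 0 (mod 7): 9·t ≡ 0 − 5 = -5 (mod 7).
    Reduce coefficients mod 7: 2·t ≡ 2 (mod 7).
    The inverse of 2 mod 7 is 4 (since 2·4 = 8 = 1·7 + 1), so t ≡ 4·2 = 8 ≡ 1 (mod 7).
    Then x = 5 + 9·1 = 14, valid modulo lcm(9, 7) = 63: x ≡ 14 (mod 63).
  Combine with x ≡ 5 (mod 8); new modulus lcm = 504.
    Write x = 14 + 63·t and substitute into x ≡ 5 (mod 8): 63·t ≡ 5 − 14 = -9 (mod 8).
    Reduce coefficients mod 8: 7·t ≡ 7 (mod 8).
    The inverse of 7 mod 8 is 7 (since 7·7 = 49 = 6·8 + 1), so t ≡ 7·7 = 49 ≡ 1 (mod 8).
    Then x = 14 + 63·1 = 77, valid modulo lcm(63, 8) = 504: x ≡ 77 (mod 504).
  Combine with x ≡ 5 (mod 19); new modulus lcm = 9576.
    Write x = 77 + 504·t and substitute into x ≡ 5 (mod 19): 504·t ≡ 5 − 77 = -72 (mod 19).
    Reduce coefficients mod 19: 10·t ≡ 4 (mod 19).
    The inverse of 10 mod 19 is 2 (since 10·2 = 20 = 1·19 + 1), so t ≡ 2·4 = 8 ≡ 8 (mod 19).
    Then x = 77 + 504·8 = 4109, valid modulo lcm(504, 19) = 9576: x ≡ 4109 (mod 9576).
Verify against each original: 4109 mod 9 = 5, 4109 mod 7 = 0, 4109 mod 8 = 5, 4109 mod 19 = 5.

x ≡ 4109 (mod 9576).


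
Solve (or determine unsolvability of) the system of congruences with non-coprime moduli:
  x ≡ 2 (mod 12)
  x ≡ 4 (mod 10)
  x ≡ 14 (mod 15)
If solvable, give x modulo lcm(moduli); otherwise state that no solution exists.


Moduli 12, 10, 15 are not pairwise coprime, so CRT works modulo lcm(m_i) when all pairwise compatibility conditions hold.
Pairwise compatibility: gcd(m_i, m_j) must divide a_i - a_j for every pair.
Merge one congruence at a time:
  Start: x ≡ 2 (mod 12).
  Combine with x ≡ 4 (mod 10): gcd(12, 10) = 2; 4 - 2 = 2, which IS divisible by 2, so compatible.
    Write x = 2 + 12·t and substitute into x ≡ 4 (mod 10): 12·t ≡ 4 − 2 = 2 (mod 10).
    Divide the congruence (and modulus) by g = 2: 6·t ≡ 1 (mod 5).
    Reduce coefficients mod 5: 1·t ≡ 1 (mod 5).
    So t ≡ 1 (mod 5).
    Then x = 2 + 12·1 = 14, valid modulo lcm(12, 10) = 60: x ≡ 14 (mod 60).
  Combine with x ≡ 14 (mod 15): gcd(60, 15) = 15; 14 - 14 = 0, which IS divisible by 15, so compatible.
    Write x = 14 + 60·t and substitute into x ≡ 14 (mod 15): 60·t ≡ 14 − 14 = 0 (mod 15).
    Divide the congruence (and modulus) by g = 15: 4·t ≡ 0 (mod 1).
    Modulo 1 every t works; take t = 0.
    Then x = 14 + 60·0 = 14, valid modulo lcm(60, 15) = 60: x ≡ 14 (mod 60).
Verify: 14 mod 12 = 2, 14 mod 10 = 4, 14 mod 15 = 14.

x ≡ 14 (mod 60).


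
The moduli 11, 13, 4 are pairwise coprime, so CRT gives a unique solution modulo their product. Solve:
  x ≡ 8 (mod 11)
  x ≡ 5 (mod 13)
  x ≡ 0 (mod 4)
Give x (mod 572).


Moduli 11, 13, 4 are pairwise coprime; by CRT there is a unique solution modulo M = 11 · 13 · 4 = 572.
Solve pairwise, accumulating the modulus:
  Start with x ≡ 8 (mod 11).
  Combine with x ≡ 5 (mod 13): since gcd(11, 13) = 1, we get a unique residue mod 143.
    Write x = 8 + 11·t and substitute into x ≡ 5 (mod 13): 11·t ≡ 5 − 8 = -3 (mod 13).
    Reduce coefficients mod 13: 11·t ≡ 10 (mod 13).
    The inverse of 11 mod 13 is 6 (since 11·6 = 66 = 5·13 + 1), so t ≡ 6·10 = 60 ≡ 8 (mod 13).
    Then x = 8 + 11·8 = 96, valid modulo lcm(11, 13) = 143: x ≡ 96 (mod 143).
  Combine with x ≡ 0 (mod 4): since gcd(143, 4) = 1, we get a unique residue mod 572.
    Write x = 96 + 143·t and substitute into x ≡ 0 (mod 4): 143·t ≡ 0 − 96 = -96 (mod 4).
    Reduce coefficients mod 4: 3·t ≡ 0 (mod 4).
    The inverse of 3 mod 4 is 3 (since 3·3 = 9 = 2·4 + 1), so t ≡ 3·0 = 0 ≡ 0 (mod 4).
    Then x = 96 + 143·0 = 96, valid modulo lcm(143, 4) = 572: x ≡ 96 (mod 572).
Verify: 96 mod 11 = 8 ✓, 96 mod 13 = 5 ✓, 96 mod 4 = 0 ✓.

x ≡ 96 (mod 572).


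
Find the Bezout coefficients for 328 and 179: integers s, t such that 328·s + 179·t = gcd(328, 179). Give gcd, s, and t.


Euclidean algorithm on (328, 179) — divide until remainder is 0:
  328 = 1 · 179 + 149
  179 = 1 · 149 + 30
  149 = 4 · 30 + 29
  30 = 1 · 29 + 1
  29 = 29 · 1 + 0
gcd(328, 179) = 1.
Track Bezout coefficients alongside the remainders: start with r₀ = 328 = a·1 + b·0 (s = 1, t = 0) and r₁ = 179 = a·0 + b·1 (s = 0, t = 1); each new remainder r_{k+1} = r_{k-1} − q_k·r_k inherits s_{k+1} = s_{k-1} − q_k·s_k, t_{k+1} = t_{k-1} − q_k·t_k, so r_k = a·s_k + b·t_k at every step:
  q = 1: r = 149, s = 1 − 1·0 = 1, t = 0 − 1·1 = -1  (check: 328·1 + 179·(-1) = 149)
  q = 1: r = 30, s = 0 − 1·1 = -1, t = 1 − 1·(-1) = 2  (check: 328·(-1) + 179·2 = 30)
  q = 4: r = 29, s = 1 − 4·(-1) = 5, t = -1 − 4·2 = -9  (check: 328·5 + 179·(-9) = 29)
  q = 1: r = 1, s = -1 − 1·5 = -6, t = 2 − 1·(-9) = 11  (check: 328·(-6) + 179·11 = 1)
The row with r = 1 (the gcd) gives the Bezout coefficients s = -6, t = 11.
Result: 328 · (-6) + 179 · (11) = 1.

gcd(328, 179) = 1; s = -6, t = 11 (check: 328·(-6) + 179·11 = 1).


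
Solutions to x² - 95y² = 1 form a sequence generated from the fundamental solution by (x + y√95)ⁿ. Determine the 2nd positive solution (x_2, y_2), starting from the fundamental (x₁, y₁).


Step 1: Find the fundamental solution (x₁, y₁) of x² - 95y² = 1.
  Expand √95 as a continued fraction. a₀ = ⌊√95⌋ = 9; iterate m_{k+1} = d_k·a_k − m_k, d_{k+1} = (95 − m_{k+1}²)/d_k, a_{k+1} = ⌊(a₀ + m_{k+1})/d_{k+1}⌋ (starting m₀ = 0, d₀ = 1), with convergents p_k = a_k·p_{k-1} + p_{k-2}, q_k = a_k·q_{k-1} + q_{k-2} (p₋₁ = 1, q₋₁ = 0):
  k = 0: a₀ = 9; p₀/q₀ = 9/1; p₀² − 95·q₀² = 81 − 95 = -14.
  k = 1: m = 9, d = 14, a = ⌊(9 + 9)/14⌋ = 1; p/q = (1·9 + 1)/(1·1 + 0) = 10/1; p² − 95·q² = 100 − 95 = 5.
  k = 2: m = 5, d = 5, a = ⌊(9 + 5)/5⌋ = 2; p/q = (2·10 + 9)/(2·1 + 1) = 29/3; p² − 95·q² = 841 − 855 = -14.
  k = 3: m = 5, d = 14, a = ⌊(9 + 5)/14⌋ = 1; p/q = (1·29 + 10)/(1·3 + 1) = 39/4; p² − 95·q² = 1521 − 1520 = 1.
  The first convergent with p² − 95·q² = 1 gives the fundamental solution (x₁, y₁) = (39, 4).
Step 2: Apply the recurrence (x_{n+1}, y_{n+1}) = (x₁x_n + 95y₁y_n, x₁y_n + y₁x_n) repeatedly.
  From (x_1, y_1) = (39, 4): x_2 = 39·39 + 95·4·4 = 3041; y_2 = 39·4 + 4·39 = 312.
Step 3: Verify x_2² - 95·y_2² = 9247681 - 9247680 = 1 (should be 1). ✓

(x_1, y_1) = (39, 4); (x_2, y_2) = (3041, 312).


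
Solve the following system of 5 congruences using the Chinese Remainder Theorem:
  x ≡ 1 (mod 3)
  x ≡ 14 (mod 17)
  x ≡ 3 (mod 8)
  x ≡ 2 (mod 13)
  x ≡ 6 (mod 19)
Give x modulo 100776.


Product of moduli M = 3 · 17 · 8 · 13 · 19 = 100776.
Merge one congruence at a time:
  Start: x ≡ 1 (mod 3).
  Combine with x ≡ 14 (mod 17); new modulus lcm = 51.
    Write x = 1 + 3·t and substitute into x ≡ 14 (mod 17): 3·t ≡ 14 − 1 = 13 (mod 17).
    The inverse of 3 mod 17 is 6 (since 3·6 = 18 = 1·17 + 1), so t ≡ 6·13 = 78 ≡ 10 (mod 17).
    Then x = 1 + 3·10 = 31, valid modulo lcm(3, 17) = 51: x ≡ 31 (mod 51).
  Combine with x ≡ 3 (mod 8); new modulus lcm = 408.
    Write x = 31 + 51·t and substitute into x ≡ 3 (mod 8): 51·t ≡ 3 − 31 = -28 (mod 8).
    Reduce coefficients mod 8: 3·t ≡ 4 (mod 8).
    The inverse of 3 mod 8 is 3 (since 3·3 = 9 = 1·8 + 1), so t ≡ 3·4 = 12 ≡ 4 (mod 8).
    Then x = 31 + 51·4 = 235, valid modulo lcm(51, 8) = 408: x ≡ 235 (mod 408).
  Combine with x ≡ 2 (mod 13); new modulus lcm = 5304.
    Write x = 235 + 408·t and substitute into x ≡ 2 (mod 13): 408·t ≡ 2 − 235 = -233 (mod 13).
    Reduce coefficients mod 13: 5·t ≡ 1 (mod 13).
    The inverse of 5 mod 13 is 8 (since 5·8 = 40 = 3·13 + 1), so t ≡ 8·1 = 8 ≡ 8 (mod 13).
    Then x = 235 + 408·8 = 3499, valid modulo lcm(408, 13) = 5304: x ≡ 3499 (mod 5304).
  Combine with x ≡ 6 (mod 19); new modulus lcm = 100776.
    Write x = 3499 + 5304·t and substitute into x ≡ 6 (mod 19): 5304·t ≡ 6 − 3499 = -3493 (mod 19).
    Reduce coefficients mod 19: 3·t ≡ 3 (mod 19).
    The inverse of 3 mod 19 is 13 (since 3·13 = 39 = 2·19 + 1), so t ≡ 13·3 = 39 ≡ 1 (mod 19).
    Then x = 3499 + 5304·1 = 8803, valid modulo lcm(5304, 19) = 100776: x ≡ 8803 (mod 100776).
Verify against each original: 8803 mod 3 = 1, 8803 mod 17 = 14, 8803 mod 8 = 3, 8803 mod 13 = 2, 8803 mod 19 = 6.

x ≡ 8803 (mod 100776).


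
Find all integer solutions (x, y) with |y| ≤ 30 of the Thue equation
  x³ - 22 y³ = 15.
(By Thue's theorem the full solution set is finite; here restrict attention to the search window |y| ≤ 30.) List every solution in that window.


The equation is x³ - 22y³ = 15. For fixed y, x³ = 22·y³ + 15, so a solution requires the RHS to be a perfect cube.
Strategy: iterate y from -30 to 30, compute RHS = 22·y³ + 15, and check whether it is a (positive or negative) perfect cube.
Check small values of y:
  y = 0: RHS = 15 is not a perfect cube.
  y = 1: RHS = 37 is not a perfect cube.
  y = -1: RHS = -7 is not a perfect cube.
  y = 2: RHS = 191 is not a perfect cube.
  y = -2: RHS = -161 is not a perfect cube.
  y = 3: RHS = 609 is not a perfect cube.
  y = -3: RHS = -579 is not a perfect cube.
Continuing the search up to |y| = 30 finds no solutions either.
No (x, y) in the scanned range satisfies the equation.

No integer solutions with |y| ≤ 30.


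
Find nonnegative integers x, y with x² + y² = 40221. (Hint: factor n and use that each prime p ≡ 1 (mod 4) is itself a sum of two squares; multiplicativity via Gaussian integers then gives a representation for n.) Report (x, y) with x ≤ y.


Step 1: Factor n = 40221 = 3^2 · 41 · 109.
Step 2: Check the mod-4 condition on each prime factor: 3 ≡ 3 (mod 4), exponent 2 (must be even); 41 ≡ 1 (mod 4), exponent 1; 109 ≡ 1 (mod 4), exponent 1.
All primes ≡ 3 (mod 4) appear to even exponent (or don't appear), so by the two-squares theorem n IS expressible as a sum of two squares.
Step 3: Build a representation. Group n = k² · m with k = 3 and m = 41 · 109 = 4469 (a product of primes ≡ 1 (mod 4)); a representation of m scales to one of n via (k·x)² + (k·y)² = k²(x² + y²). Each prime p ≡ 1 (mod 4) is itself a sum of two squares; find a² by testing p − a² for a perfect square:
  41: 41 − 1² = 40, 41 − 2² = 37, 41 − 3² = 32, 41 − 4² = 25 = 5² ⇒ 41 = 4² + 5².
  109: 109 − 1² = 108, 109 − 2² = 105, 109 − 3² = 100 = 10² ⇒ 109 = 3² + 10².
  Combine using the Brahmagupta–Fibonacci identity (a² + b²)(c² + d²) = (ac − bd)² + (ad + bc)² = (ac + bd)² + (ad − bc)²:
  41 · 109 = 4469: from (4² + 5²)(3² + 10²), take (4·3 − 5·10, 4·10 + 5·3) = (12 − 50, 40 + 15) = (-38, 55); dropping signs (only squares matter) gives (38, 55); check 38² + 55² = 1444 + 3025 = 4469 ✓.
  Scale by k = 3: (3·38, 3·55) = (114, 165).
Step 4: Order so x ≤ y and verify: 114² + 165² = 12996 + 27225 = 40221 = n. ✓

n = 40221 = 114² + 165² (one valid representation with x ≤ y).
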